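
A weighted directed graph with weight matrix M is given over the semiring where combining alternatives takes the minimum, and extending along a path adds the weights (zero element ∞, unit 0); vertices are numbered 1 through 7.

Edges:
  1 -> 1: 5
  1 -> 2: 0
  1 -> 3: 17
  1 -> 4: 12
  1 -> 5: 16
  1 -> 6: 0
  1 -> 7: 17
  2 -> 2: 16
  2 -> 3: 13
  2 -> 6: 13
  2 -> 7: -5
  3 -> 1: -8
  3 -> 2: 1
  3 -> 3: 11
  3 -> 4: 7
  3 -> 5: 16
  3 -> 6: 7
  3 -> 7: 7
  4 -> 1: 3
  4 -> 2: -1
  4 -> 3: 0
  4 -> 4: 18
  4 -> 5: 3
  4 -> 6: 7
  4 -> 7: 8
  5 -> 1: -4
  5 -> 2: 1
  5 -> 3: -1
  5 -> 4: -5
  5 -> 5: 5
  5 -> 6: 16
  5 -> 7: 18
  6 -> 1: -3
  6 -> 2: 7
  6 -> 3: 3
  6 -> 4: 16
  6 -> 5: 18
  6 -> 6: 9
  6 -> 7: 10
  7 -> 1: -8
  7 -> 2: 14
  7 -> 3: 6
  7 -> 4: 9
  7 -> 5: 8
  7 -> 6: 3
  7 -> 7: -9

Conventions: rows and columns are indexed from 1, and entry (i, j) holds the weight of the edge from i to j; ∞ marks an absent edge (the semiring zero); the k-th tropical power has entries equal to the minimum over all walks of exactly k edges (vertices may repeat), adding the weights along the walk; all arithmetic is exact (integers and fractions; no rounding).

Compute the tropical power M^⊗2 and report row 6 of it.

M^⊗2:
  [-3, 5, 3, 11, 15, 5, -5]
  [-13, 9, 1, 4, 3, -2, -14]
  [-3, -8, 7, 4, 8, -8, -4]
  [-8, 1, 2, -2, 8, 3, -6]
  [-9, -6, -5, 0, -2, -4, -4]
  [-5, -3, 12, 9, 13, -3, 1]
  [-17, -8, -3, 0, -1, -8, -18]
Answer: row 6 of M^⊗2 = [-5, -3, 12, 9, 13, -3, 1]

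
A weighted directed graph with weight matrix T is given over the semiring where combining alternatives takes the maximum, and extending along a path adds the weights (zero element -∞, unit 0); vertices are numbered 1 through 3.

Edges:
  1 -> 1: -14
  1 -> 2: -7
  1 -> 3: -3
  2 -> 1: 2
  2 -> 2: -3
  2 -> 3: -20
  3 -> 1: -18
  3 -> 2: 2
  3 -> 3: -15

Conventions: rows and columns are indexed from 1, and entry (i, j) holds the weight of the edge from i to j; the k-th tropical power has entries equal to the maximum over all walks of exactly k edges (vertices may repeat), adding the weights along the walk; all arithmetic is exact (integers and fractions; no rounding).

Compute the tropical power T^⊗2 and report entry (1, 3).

T^⊗2:
  [-5, -1, -17]
  [-1, -5, -1]
  [4, -1, -18]
Key observation: the optimum is the walk 1->1->3, with weight (-14) + (-3) = -17.
Optimal value attained by: walk 1->1->3.
Answer: (T^⊗2)[1][3] = -17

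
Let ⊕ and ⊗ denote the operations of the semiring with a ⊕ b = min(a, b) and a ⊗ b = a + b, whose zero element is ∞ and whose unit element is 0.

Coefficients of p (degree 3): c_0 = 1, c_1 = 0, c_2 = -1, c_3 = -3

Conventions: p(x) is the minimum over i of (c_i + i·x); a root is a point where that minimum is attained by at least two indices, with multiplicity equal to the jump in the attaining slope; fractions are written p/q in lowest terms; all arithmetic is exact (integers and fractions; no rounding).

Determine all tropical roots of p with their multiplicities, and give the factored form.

hull edge (i=0, c=1) to (i=3, c=-3): slope -4/3, span 3
Factored form: p(x) = -3 ⊗ (x ⊕ 4/3) ⊗ (x ⊕ 4/3) ⊗ (x ⊕ 4/3)
Answer: roots = 4/3 (mult 3)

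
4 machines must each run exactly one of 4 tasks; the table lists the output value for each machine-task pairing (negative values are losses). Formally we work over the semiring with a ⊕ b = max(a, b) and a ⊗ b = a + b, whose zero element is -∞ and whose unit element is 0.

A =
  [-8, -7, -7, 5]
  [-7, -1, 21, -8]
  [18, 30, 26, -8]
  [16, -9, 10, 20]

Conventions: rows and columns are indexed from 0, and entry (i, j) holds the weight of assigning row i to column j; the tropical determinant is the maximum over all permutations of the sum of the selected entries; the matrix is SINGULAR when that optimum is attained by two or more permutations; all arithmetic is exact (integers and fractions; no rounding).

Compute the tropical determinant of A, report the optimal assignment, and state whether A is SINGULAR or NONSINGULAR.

σ = (0, 1, 2, 3): (-8) + (-1) + 26 + 20 = 37
σ = (0, 1, 3, 2): (-8) + (-1) + (-8) + 10 = -7
σ = (0, 2, 1, 3): (-8) + 21 + 30 + 20 = 63
σ = (0, 2, 3, 1): (-8) + 21 + (-8) + (-9) = -4
σ = (0, 3, 1, 2): (-8) + (-8) + 30 + 10 = 24
σ = (0, 3, 2, 1): (-8) + (-8) + 26 + (-9) = 1
σ = (1, 0, 2, 3): (-7) + (-7) + 26 + 20 = 32
σ = (1, 0, 3, 2): (-7) + (-7) + (-8) + 10 = -12
σ = (1, 2, 0, 3): (-7) + 21 + 18 + 20 = 52
σ = (1, 2, 3, 0): (-7) + 21 + (-8) + 16 = 22
σ = (1, 3, 0, 2): (-7) + (-8) + 18 + 10 = 13
σ = (1, 3, 2, 0): (-7) + (-8) + 26 + 16 = 27
σ = (2, 0, 1, 3): (-7) + (-7) + 30 + 20 = 36
σ = (2, 0, 3, 1): (-7) + (-7) + (-8) + (-9) = -31
σ = (2, 1, 0, 3): (-7) + (-1) + 18 + 20 = 30
σ = (2, 1, 3, 0): (-7) + (-1) + (-8) + 16 = 0
σ = (2, 3, 0, 1): (-7) + (-8) + 18 + (-9) = -6
σ = (2, 3, 1, 0): (-7) + (-8) + 30 + 16 = 31
σ = (3, 0, 1, 2): 5 + (-7) + 30 + 10 = 38
σ = (3, 0, 2, 1): 5 + (-7) + 26 + (-9) = 15
σ = (3, 1, 0, 2): 5 + (-1) + 18 + 10 = 32
σ = (3, 1, 2, 0): 5 + (-1) + 26 + 16 = 46
σ = (3, 2, 0, 1): 5 + 21 + 18 + (-9) = 35
σ = (3, 2, 1, 0): 5 + 21 + 30 + 16 = 72
Optimal value attained by: σ = (3, 2, 1, 0).
Answer: det⊕(A) = 72; verdict: NONSINGULAR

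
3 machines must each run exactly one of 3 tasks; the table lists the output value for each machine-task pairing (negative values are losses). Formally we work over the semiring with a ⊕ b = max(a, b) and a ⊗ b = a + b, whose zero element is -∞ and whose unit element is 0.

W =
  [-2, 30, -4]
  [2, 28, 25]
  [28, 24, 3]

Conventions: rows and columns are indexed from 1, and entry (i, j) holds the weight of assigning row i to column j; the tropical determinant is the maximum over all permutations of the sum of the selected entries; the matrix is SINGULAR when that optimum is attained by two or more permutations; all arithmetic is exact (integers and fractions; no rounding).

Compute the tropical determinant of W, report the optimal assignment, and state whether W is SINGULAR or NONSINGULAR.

σ = (1, 2, 3): (-2) + 28 + 3 = 29
σ = (1, 3, 2): (-2) + 25 + 24 = 47
σ = (2, 1, 3): 30 + 2 + 3 = 35
σ = (2, 3, 1): 30 + 25 + 28 = 83
σ = (3, 1, 2): (-4) + 2 + 24 = 22
σ = (3, 2, 1): (-4) + 28 + 28 = 52
Optimal value attained by: σ = (2, 3, 1).
Answer: det⊕(W) = 83; verdict: NONSINGULAR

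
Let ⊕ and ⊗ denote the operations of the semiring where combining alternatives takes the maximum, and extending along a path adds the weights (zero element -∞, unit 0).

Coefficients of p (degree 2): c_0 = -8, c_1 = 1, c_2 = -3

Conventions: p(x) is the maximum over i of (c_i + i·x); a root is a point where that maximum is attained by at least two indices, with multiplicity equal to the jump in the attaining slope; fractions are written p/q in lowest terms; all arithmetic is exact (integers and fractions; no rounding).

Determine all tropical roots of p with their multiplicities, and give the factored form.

hull edge (i=0, c=-8) to (i=1, c=1): slope 9, span 1
hull edge (i=1, c=1) to (i=2, c=-3): slope -4, span 1
Factored form: p(x) = -3 ⊗ (x ⊕ (-9)) ⊗ (x ⊕ 4)
Answer: roots = -9 (mult 1), 4 (mult 1)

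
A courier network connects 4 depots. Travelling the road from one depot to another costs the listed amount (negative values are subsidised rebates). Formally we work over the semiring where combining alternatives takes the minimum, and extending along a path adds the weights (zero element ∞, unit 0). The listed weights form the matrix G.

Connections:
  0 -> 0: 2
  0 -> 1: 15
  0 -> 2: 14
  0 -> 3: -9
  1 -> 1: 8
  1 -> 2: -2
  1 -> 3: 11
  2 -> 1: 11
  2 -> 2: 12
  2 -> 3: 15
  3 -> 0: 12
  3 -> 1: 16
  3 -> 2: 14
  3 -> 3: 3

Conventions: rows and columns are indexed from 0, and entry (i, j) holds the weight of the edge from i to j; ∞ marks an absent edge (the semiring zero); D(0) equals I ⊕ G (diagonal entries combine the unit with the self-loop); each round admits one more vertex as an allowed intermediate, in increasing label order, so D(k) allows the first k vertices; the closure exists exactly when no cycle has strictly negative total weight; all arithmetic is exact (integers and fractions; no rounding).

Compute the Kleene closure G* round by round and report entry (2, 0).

D(0):
  [0, 15, 14, -9]
  [∞, 0, -2, 11]
  [∞, 11, 0, 15]
  [12, 16, 14, 0]
D(1):
  [0, 15, 14, -9]
  [∞, 0, -2, 11]
  [∞, 11, 0, 15]
  [12, 16, 14, 0]
D(2):
  [0, 15, 13, -9]
  [∞, 0, -2, 11]
  [∞, 11, 0, 15]
  [12, 16, 14, 0]
D(3):
  [0, 15, 13, -9]
  [∞, 0, -2, 11]
  [∞, 11, 0, 15]
  [12, 16, 14, 0]
D(4):
  [0, 7, 5, -9]
  [23, 0, -2, 11]
  [27, 11, 0, 15]
  [12, 16, 14, 0]
Answer: G*[2][0] = 27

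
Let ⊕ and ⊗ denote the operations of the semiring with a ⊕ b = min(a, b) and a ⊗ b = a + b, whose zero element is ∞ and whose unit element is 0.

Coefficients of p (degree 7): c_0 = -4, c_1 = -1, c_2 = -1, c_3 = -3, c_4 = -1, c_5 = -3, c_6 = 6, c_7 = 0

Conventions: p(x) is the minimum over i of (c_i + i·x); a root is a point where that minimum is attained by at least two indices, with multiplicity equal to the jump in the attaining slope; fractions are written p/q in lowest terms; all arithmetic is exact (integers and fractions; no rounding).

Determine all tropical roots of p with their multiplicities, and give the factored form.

hull edge (i=0, c=-4) to (i=5, c=-3): slope 1/5, span 5
hull edge (i=5, c=-3) to (i=7, c=0): slope 3/2, span 2
Factored form: p(x) = 0 ⊗ (x ⊕ (-3/2)) ⊗ (x ⊕ (-3/2)) ⊗ (x ⊕ (-1/5)) ⊗ (x ⊕ (-1/5)) ⊗ (x ⊕ (-1/5)) ⊗ (x ⊕ (-1/5)) ⊗ (x ⊕ (-1/5))
Answer: roots = -3/2 (mult 2), -1/5 (mult 5)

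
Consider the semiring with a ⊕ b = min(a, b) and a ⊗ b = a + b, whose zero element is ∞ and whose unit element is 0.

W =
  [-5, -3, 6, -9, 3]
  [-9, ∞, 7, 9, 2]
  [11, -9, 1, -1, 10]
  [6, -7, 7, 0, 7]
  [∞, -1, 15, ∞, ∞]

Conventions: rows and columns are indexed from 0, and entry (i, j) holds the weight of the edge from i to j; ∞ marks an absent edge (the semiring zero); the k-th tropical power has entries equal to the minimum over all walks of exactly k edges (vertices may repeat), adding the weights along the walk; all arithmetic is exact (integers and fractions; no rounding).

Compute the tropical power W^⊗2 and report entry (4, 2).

W^⊗2:
  [-12, -16, -2, -14, -2]
  [-14, -12, -3, -18, -6]
  [-18, -8, -2, -1, -7]
  [-16, -7, 0, -3, -5]
  [-10, 6, 6, 8, 1]
Key observation: the optimum is the walk 4->1->2, with weight (-1) + 7 = 6.
Optimal value attained by: walk 4->1->2.
Answer: (W^⊗2)[4][2] = 6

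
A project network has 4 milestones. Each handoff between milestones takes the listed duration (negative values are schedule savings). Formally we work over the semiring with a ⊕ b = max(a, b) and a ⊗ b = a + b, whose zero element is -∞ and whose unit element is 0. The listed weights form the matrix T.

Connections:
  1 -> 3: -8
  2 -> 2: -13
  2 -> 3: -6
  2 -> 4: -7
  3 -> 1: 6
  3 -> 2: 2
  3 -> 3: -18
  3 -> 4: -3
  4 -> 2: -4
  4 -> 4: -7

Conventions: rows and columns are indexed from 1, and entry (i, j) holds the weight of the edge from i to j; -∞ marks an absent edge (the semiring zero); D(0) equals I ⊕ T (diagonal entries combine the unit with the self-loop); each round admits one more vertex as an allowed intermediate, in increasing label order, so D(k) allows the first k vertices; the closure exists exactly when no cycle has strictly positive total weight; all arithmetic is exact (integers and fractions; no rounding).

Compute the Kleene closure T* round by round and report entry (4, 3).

D(0):
  [0, -∞, -8, -∞]
  [-∞, 0, -6, -7]
  [6, 2, 0, -3]
  [-∞, -4, -∞, 0]
D(1):
  [0, -∞, -8, -∞]
  [-∞, 0, -6, -7]
  [6, 2, 0, -3]
  [-∞, -4, -∞, 0]
D(2):
  [0, -∞, -8, -∞]
  [-∞, 0, -6, -7]
  [6, 2, 0, -3]
  [-∞, -4, -10, 0]
D(3):
  [0, -6, -8, -11]
  [0, 0, -6, -7]
  [6, 2, 0, -3]
  [-4, -4, -10, 0]
D(4):
  [0, -6, -8, -11]
  [0, 0, -6, -7]
  [6, 2, 0, -3]
  [-4, -4, -10, 0]
Answer: T*[4][3] = -10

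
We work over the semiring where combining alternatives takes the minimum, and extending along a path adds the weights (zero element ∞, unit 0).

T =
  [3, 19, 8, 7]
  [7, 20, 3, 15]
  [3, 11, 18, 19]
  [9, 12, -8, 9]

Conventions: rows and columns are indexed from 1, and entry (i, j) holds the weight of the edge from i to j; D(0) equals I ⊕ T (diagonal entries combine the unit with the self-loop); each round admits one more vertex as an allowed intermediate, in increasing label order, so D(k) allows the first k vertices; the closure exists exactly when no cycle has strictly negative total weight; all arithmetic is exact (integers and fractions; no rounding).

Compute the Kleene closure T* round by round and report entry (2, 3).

D(0):
  [0, 19, 8, 7]
  [7, 0, 3, 15]
  [3, 11, 0, 19]
  [9, 12, -8, 0]
D(1):
  [0, 19, 8, 7]
  [7, 0, 3, 14]
  [3, 11, 0, 10]
  [9, 12, -8, 0]
D(2):
  [0, 19, 8, 7]
  [7, 0, 3, 14]
  [3, 11, 0, 10]
  [9, 12, -8, 0]
D(3):
  [0, 19, 8, 7]
  [6, 0, 3, 13]
  [3, 11, 0, 10]
  [-5, 3, -8, 0]
D(4):
  [0, 10, -1, 7]
  [6, 0, 3, 13]
  [3, 11, 0, 10]
  [-5, 3, -8, 0]
Answer: T*[2][3] = 3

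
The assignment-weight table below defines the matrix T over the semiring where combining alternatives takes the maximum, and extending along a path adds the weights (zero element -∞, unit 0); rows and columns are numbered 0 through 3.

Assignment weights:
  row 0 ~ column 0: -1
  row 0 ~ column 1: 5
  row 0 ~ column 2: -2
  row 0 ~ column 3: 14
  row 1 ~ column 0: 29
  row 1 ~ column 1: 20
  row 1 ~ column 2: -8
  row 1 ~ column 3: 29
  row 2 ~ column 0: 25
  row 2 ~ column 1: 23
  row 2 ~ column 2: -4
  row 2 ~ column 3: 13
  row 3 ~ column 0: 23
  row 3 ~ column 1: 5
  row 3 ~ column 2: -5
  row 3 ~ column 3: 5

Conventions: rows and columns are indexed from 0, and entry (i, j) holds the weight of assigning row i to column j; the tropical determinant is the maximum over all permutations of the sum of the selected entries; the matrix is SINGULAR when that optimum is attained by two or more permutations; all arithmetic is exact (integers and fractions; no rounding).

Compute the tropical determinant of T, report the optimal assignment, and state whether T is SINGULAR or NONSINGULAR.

σ = (0, 1, 2, 3): (-1) + 20 + (-4) + 5 = 20
σ = (0, 1, 3, 2): (-1) + 20 + 13 + (-5) = 27
σ = (0, 2, 1, 3): (-1) + (-8) + 23 + 5 = 19
σ = (0, 2, 3, 1): (-1) + (-8) + 13 + 5 = 9
σ = (0, 3, 1, 2): (-1) + 29 + 23 + (-5) = 46
σ = (0, 3, 2, 1): (-1) + 29 + (-4) + 5 = 29
σ = (1, 0, 2, 3): 5 + 29 + (-4) + 5 = 35
σ = (1, 0, 3, 2): 5 + 29 + 13 + (-5) = 42
σ = (1, 2, 0, 3): 5 + (-8) + 25 + 5 = 27
σ = (1, 2, 3, 0): 5 + (-8) + 13 + 23 = 33
σ = (1, 3, 0, 2): 5 + 29 + 25 + (-5) = 54
σ = (1, 3, 2, 0): 5 + 29 + (-4) + 23 = 53
σ = (2, 0, 1, 3): (-2) + 29 + 23 + 5 = 55
σ = (2, 0, 3, 1): (-2) + 29 + 13 + 5 = 45
σ = (2, 1, 0, 3): (-2) + 20 + 25 + 5 = 48
σ = (2, 1, 3, 0): (-2) + 20 + 13 + 23 = 54
σ = (2, 3, 0, 1): (-2) + 29 + 25 + 5 = 57
σ = (2, 3, 1, 0): (-2) + 29 + 23 + 23 = 73
σ = (3, 0, 1, 2): 14 + 29 + 23 + (-5) = 61
σ = (3, 0, 2, 1): 14 + 29 + (-4) + 5 = 44
σ = (3, 1, 0, 2): 14 + 20 + 25 + (-5) = 54
σ = (3, 1, 2, 0): 14 + 20 + (-4) + 23 = 53
σ = (3, 2, 0, 1): 14 + (-8) + 25 + 5 = 36
σ = (3, 2, 1, 0): 14 + (-8) + 23 + 23 = 52
Optimal value attained by: σ = (2, 3, 1, 0).
Answer: det⊕(T) = 73; verdict: NONSINGULAR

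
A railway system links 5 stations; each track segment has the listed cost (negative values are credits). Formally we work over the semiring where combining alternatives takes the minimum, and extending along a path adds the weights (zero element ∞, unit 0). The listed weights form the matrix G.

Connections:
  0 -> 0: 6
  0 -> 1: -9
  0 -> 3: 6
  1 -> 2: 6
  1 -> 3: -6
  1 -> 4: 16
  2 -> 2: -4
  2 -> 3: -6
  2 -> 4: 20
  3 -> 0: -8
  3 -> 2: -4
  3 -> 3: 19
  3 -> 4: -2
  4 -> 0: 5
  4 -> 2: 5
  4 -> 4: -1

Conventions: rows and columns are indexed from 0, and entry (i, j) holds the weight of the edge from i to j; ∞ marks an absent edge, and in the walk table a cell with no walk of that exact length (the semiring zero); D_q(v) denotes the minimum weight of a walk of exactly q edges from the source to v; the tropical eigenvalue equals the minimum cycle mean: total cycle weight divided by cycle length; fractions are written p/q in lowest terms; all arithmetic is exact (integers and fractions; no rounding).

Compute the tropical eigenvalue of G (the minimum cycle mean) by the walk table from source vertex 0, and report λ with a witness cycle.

q=0: [0, ∞, ∞, ∞, ∞]
q=1: [6, -9, ∞, 6, ∞]
q=2: [-2, -3, -3, -15, 4]
q=3: [-23, -11, -19, -9, -17]
q=4: [-17, -32, -23, -25, -18]
q=5: [-33, -26, -29, -38, -27]
Optimal cycle mean attained by: cycle 0->1->3->0, total (-9) + (-6) + (-8), length 3.
Answer: λ = -23/3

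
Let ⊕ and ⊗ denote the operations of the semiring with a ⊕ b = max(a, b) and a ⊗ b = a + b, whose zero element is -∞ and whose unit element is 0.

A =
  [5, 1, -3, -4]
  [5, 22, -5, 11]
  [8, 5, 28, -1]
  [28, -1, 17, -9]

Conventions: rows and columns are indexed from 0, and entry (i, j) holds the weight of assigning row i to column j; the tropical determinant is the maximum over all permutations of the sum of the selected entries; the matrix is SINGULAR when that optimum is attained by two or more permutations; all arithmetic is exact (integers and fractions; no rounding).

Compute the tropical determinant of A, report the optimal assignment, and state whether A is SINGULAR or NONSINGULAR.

σ = (0, 1, 2, 3): 5 + 22 + 28 + (-9) = 46
σ = (0, 1, 3, 2): 5 + 22 + (-1) + 17 = 43
σ = (0, 2, 1, 3): 5 + (-5) + 5 + (-9) = -4
σ = (0, 2, 3, 1): 5 + (-5) + (-1) + (-1) = -2
σ = (0, 3, 1, 2): 5 + 11 + 5 + 17 = 38
σ = (0, 3, 2, 1): 5 + 11 + 28 + (-1) = 43
σ = (1, 0, 2, 3): 1 + 5 + 28 + (-9) = 25
σ = (1, 0, 3, 2): 1 + 5 + (-1) + 17 = 22
σ = (1, 2, 0, 3): 1 + (-5) + 8 + (-9) = -5
σ = (1, 2, 3, 0): 1 + (-5) + (-1) + 28 = 23
σ = (1, 3, 0, 2): 1 + 11 + 8 + 17 = 37
σ = (1, 3, 2, 0): 1 + 11 + 28 + 28 = 68
σ = (2, 0, 1, 3): (-3) + 5 + 5 + (-9) = -2
σ = (2, 0, 3, 1): (-3) + 5 + (-1) + (-1) = 0
σ = (2, 1, 0, 3): (-3) + 22 + 8 + (-9) = 18
σ = (2, 1, 3, 0): (-3) + 22 + (-1) + 28 = 46
σ = (2, 3, 0, 1): (-3) + 11 + 8 + (-1) = 15
σ = (2, 3, 1, 0): (-3) + 11 + 5 + 28 = 41
σ = (3, 0, 1, 2): (-4) + 5 + 5 + 17 = 23
σ = (3, 0, 2, 1): (-4) + 5 + 28 + (-1) = 28
σ = (3, 1, 0, 2): (-4) + 22 + 8 + 17 = 43
σ = (3, 1, 2, 0): (-4) + 22 + 28 + 28 = 74
σ = (3, 2, 0, 1): (-4) + (-5) + 8 + (-1) = -2
σ = (3, 2, 1, 0): (-4) + (-5) + 5 + 28 = 24
Optimal value attained by: σ = (3, 1, 2, 0).
Answer: det⊕(A) = 74; verdict: NONSINGULAR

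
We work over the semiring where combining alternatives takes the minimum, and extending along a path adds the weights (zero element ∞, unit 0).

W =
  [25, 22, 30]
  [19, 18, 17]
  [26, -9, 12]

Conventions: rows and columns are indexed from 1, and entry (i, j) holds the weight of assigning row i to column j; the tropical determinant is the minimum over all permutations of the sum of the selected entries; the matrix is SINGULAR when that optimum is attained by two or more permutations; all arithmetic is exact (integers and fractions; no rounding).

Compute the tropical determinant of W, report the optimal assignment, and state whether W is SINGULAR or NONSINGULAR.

σ = (1, 2, 3): 25 + 18 + 12 = 55
σ = (1, 3, 2): 25 + 17 + (-9) = 33
σ = (2, 1, 3): 22 + 19 + 12 = 53
σ = (2, 3, 1): 22 + 17 + 26 = 65
σ = (3, 1, 2): 30 + 19 + (-9) = 40
σ = (3, 2, 1): 30 + 18 + 26 = 74
Optimal value attained by: σ = (1, 3, 2).
Answer: det⊕(W) = 33; verdict: NONSINGULAR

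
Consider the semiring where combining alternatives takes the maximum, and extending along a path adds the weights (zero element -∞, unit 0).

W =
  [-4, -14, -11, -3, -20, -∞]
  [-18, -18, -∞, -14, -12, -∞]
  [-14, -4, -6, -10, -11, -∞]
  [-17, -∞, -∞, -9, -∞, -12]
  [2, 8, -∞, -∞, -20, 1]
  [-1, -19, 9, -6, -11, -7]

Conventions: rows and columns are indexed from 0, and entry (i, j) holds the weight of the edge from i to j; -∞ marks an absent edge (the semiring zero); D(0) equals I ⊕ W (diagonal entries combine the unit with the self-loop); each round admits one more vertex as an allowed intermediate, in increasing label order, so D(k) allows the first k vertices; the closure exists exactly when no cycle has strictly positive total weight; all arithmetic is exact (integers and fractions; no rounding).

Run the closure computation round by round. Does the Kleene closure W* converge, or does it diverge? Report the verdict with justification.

D(0):
  [0, -14, -11, -3, -20, -∞]
  [-18, 0, -∞, -14, -12, -∞]
  [-14, -4, 0, -10, -11, -∞]
  [-17, -∞, -∞, 0, -∞, -12]
  [2, 8, -∞, -∞, 0, 1]
  [-1, -19, 9, -6, -11, 0]
D(1):
  [0, -14, -11, -3, -20, -∞]
  [-18, 0, -29, -14, -12, -∞]
  [-14, -4, 0, -10, -11, -∞]
  [-17, -31, -28, 0, -37, -12]
  [2, 8, -9, -1, 0, 1]
  [-1, -15, 9, -4, -11, 0]
D(2):
  [0, -14, -11, -3, -20, -∞]
  [-18, 0, -29, -14, -12, -∞]
  [-14, -4, 0, -10, -11, -∞]
  [-17, -31, -28, 0, -37, -12]
  [2, 8, -9, -1, 0, 1]
  [-1, -15, 9, -4, -11, 0]
D(3):
  [0, -14, -11, -3, -20, -∞]
  [-18, 0, -29, -14, -12, -∞]
  [-14, -4, 0, -10, -11, -∞]
  [-17, -31, -28, 0, -37, -12]
  [2, 8, -9, -1, 0, 1]
  [-1, 5, 9, -1, -2, 0]
D(4):
  [0, -14, -11, -3, -20, -15]
  [-18, 0, -29, -14, -12, -26]
  [-14, -4, 0, -10, -11, -22]
  [-17, -31, -28, 0, -37, -12]
  [2, 8, -9, -1, 0, 1]
  [-1, 5, 9, -1, -2, 0]
D(5):
  [0, -12, -11, -3, -20, -15]
  [-10, 0, -21, -13, -12, -11]
  [-9, -3, 0, -10, -11, -10]
  [-17, -29, -28, 0, -37, -12]
  [2, 8, -9, -1, 0, 1]
  [0, 6, 9, -1, -2, 0]
D(6):
  [0, -9, -6, -3, -17, -15]
  [-10, 0, -2, -12, -12, -11]
  [-9, -3, 0, -10, -11, -10]
  [-12, -6, -3, 0, -14, -12]
  [2, 8, 10, 0, 0, 1]
  [0, 6, 9, -1, -2, 0]
Key observation: every diagonal entry stays at the unit through all rounds, so no improving cycle exists.
Answer: CONVERGES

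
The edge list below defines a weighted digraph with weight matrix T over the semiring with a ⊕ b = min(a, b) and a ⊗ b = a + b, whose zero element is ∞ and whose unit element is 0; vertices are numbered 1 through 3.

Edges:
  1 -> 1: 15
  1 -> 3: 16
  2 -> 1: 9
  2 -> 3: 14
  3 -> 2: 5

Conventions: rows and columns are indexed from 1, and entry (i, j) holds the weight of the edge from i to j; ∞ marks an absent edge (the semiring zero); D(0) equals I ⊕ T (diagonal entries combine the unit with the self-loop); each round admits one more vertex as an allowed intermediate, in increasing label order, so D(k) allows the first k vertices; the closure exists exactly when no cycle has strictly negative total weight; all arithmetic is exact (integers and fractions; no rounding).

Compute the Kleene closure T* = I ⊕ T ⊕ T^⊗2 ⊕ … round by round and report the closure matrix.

D(0):
  [0, ∞, 16]
  [9, 0, 14]
  [∞, 5, 0]
D(1):
  [0, ∞, 16]
  [9, 0, 14]
  [∞, 5, 0]
D(2):
  [0, ∞, 16]
  [9, 0, 14]
  [14, 5, 0]
D(3):
  [0, 21, 16]
  [9, 0, 14]
  [14, 5, 0]
Answer: T* = [[0, 21, 16], [9, 0, 14], [14, 5, 0]]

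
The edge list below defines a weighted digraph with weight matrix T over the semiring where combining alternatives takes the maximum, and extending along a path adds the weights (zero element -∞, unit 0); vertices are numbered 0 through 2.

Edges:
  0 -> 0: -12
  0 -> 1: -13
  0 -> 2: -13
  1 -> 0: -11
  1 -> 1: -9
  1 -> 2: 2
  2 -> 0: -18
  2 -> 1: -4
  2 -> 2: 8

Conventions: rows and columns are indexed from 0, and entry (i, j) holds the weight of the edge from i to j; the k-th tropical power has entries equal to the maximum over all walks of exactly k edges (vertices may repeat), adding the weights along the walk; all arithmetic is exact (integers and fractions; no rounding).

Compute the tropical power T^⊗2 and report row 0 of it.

T^⊗2:
  [-24, -17, -5]
  [-16, -2, 10]
  [-10, 4, 16]
Answer: row 0 of T^⊗2 = [-24, -17, -5]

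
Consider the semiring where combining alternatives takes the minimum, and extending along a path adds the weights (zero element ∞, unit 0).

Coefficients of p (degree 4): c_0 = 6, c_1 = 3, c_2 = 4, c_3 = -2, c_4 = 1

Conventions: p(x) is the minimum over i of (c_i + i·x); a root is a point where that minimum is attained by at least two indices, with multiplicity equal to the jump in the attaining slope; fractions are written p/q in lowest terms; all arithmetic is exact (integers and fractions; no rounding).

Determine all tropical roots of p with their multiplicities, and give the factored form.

hull edge (i=0, c=6) to (i=1, c=3): slope -3, span 1
hull edge (i=1, c=3) to (i=3, c=-2): slope -5/2, span 2
hull edge (i=3, c=-2) to (i=4, c=1): slope 3, span 1
Factored form: p(x) = 1 ⊗ (x ⊕ (-3)) ⊗ (x ⊕ 5/2) ⊗ (x ⊕ 5/2) ⊗ (x ⊕ 3)
Answer: roots = -3 (mult 1), 5/2 (mult 2), 3 (mult 1)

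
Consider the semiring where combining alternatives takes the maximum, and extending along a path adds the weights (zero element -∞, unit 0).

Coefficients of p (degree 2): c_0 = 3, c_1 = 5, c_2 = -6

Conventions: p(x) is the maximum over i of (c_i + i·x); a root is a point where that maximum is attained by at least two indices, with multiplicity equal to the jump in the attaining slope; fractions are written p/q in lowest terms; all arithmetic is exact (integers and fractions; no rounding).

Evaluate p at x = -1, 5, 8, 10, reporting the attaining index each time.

p(-1) = max(3+0·(-1)=3, 5+1·(-1)=4, -6+2·(-1)=-8) = 4 (attained by i=1)
p(5) = max(3+0·5=3, 5+1·5=10, -6+2·5=4) = 10 (attained by i=1)
p(8) = max(3+0·8=3, 5+1·8=13, -6+2·8=10) = 13 (attained by i=1)
p(10) = max(3+0·10=3, 5+1·10=15, -6+2·10=14) = 15 (attained by i=1)
Answer: p(-1) = 4; p(5) = 10; p(8) = 13; p(10) = 15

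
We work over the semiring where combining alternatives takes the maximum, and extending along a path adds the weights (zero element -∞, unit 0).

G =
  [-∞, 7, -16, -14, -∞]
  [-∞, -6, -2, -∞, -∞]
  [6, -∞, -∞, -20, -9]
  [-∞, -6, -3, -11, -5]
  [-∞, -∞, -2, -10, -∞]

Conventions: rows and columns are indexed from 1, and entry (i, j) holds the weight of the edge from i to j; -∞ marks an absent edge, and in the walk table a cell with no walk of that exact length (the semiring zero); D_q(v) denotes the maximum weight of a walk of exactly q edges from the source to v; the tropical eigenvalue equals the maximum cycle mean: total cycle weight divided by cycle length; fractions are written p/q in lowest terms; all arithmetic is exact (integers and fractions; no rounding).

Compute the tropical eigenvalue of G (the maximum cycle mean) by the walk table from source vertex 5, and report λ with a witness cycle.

q=0: [-∞, -∞, -∞, -∞, 0]
q=1: [-∞, -∞, -2, -10, -∞]
q=2: [4, -16, -13, -21, -11]
q=3: [-7, 11, -12, -10, -22]
q=4: [-6, 5, 9, -21, -15]
q=5: [15, 1, 3, -11, 0]
Optimal cycle mean attained by: cycle 1->2->3->1, total 7 + (-2) + 6, length 3.
Answer: λ = 11/3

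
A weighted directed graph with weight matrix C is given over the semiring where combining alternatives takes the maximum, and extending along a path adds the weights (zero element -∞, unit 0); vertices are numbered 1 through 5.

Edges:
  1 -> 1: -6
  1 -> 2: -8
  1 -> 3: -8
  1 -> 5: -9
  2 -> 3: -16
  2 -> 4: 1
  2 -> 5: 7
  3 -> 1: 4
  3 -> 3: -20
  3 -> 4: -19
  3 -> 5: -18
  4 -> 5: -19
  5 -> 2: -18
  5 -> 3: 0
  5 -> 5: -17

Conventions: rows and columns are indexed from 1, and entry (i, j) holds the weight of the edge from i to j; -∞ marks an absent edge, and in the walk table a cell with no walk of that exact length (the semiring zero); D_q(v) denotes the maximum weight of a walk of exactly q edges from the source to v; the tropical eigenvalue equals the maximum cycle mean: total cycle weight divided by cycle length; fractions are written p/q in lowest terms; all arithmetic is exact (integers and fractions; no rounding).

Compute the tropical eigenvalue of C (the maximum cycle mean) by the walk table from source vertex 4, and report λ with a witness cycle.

q=0: [-∞, -∞, -∞, 0, -∞]
q=1: [-∞, -∞, -∞, -∞, -19]
q=2: [-∞, -37, -19, -∞, -36]
q=3: [-15, -54, -36, -36, -30]
q=4: [-21, -23, -23, -53, -24]
q=5: [-19, -29, -24, -22, -16]
Optimal cycle mean attained by: cycle 1->2->5->3->1, total (-8) + 7 + 0 + 4, length 4.
Answer: λ = 3/4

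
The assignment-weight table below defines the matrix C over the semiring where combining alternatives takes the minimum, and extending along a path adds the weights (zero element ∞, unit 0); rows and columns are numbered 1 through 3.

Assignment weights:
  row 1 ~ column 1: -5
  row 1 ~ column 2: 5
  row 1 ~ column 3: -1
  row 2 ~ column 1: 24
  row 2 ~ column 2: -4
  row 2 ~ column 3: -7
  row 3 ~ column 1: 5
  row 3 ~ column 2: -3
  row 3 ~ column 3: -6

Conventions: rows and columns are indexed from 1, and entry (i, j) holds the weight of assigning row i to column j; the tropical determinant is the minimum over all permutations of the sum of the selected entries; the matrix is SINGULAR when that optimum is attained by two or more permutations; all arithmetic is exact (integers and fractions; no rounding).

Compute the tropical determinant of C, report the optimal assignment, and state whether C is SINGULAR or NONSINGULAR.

σ = (1, 2, 3): (-5) + (-4) + (-6) = -15
σ = (1, 3, 2): (-5) + (-7) + (-3) = -15
σ = (2, 1, 3): 5 + 24 + (-6) = 23
σ = (2, 3, 1): 5 + (-7) + 5 = 3
σ = (3, 1, 2): (-1) + 24 + (-3) = 20
σ = (3, 2, 1): (-1) + (-4) + 5 = 0
Optimal value attained by: σ = (1, 2, 3).
Answer: det⊕(C) = -15; verdict: SINGULAR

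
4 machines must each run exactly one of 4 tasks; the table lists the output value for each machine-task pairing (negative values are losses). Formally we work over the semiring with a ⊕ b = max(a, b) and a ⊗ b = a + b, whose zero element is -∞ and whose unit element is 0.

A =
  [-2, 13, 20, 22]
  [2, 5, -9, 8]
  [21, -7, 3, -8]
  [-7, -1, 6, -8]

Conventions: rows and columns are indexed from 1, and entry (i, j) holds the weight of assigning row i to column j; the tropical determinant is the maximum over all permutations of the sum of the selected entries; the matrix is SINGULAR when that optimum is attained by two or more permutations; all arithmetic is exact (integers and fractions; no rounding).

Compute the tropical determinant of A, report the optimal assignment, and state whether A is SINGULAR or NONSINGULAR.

σ = (1, 2, 3, 4): (-2) + 5 + 3 + (-8) = -2
σ = (1, 2, 4, 3): (-2) + 5 + (-8) + 6 = 1
σ = (1, 3, 2, 4): (-2) + (-9) + (-7) + (-8) = -26
σ = (1, 3, 4, 2): (-2) + (-9) + (-8) + (-1) = -20
σ = (1, 4, 2, 3): (-2) + 8 + (-7) + 6 = 5
σ = (1, 4, 3, 2): (-2) + 8 + 3 + (-1) = 8
σ = (2, 1, 3, 4): 13 + 2 + 3 + (-8) = 10
σ = (2, 1, 4, 3): 13 + 2 + (-8) + 6 = 13
σ = (2, 3, 1, 4): 13 + (-9) + 21 + (-8) = 17
σ = (2, 3, 4, 1): 13 + (-9) + (-8) + (-7) = -11
σ = (2, 4, 1, 3): 13 + 8 + 21 + 6 = 48
σ = (2, 4, 3, 1): 13 + 8 + 3 + (-7) = 17
σ = (3, 1, 2, 4): 20 + 2 + (-7) + (-8) = 7
σ = (3, 1, 4, 2): 20 + 2 + (-8) + (-1) = 13
σ = (3, 2, 1, 4): 20 + 5 + 21 + (-8) = 38
σ = (3, 2, 4, 1): 20 + 5 + (-8) + (-7) = 10
σ = (3, 4, 1, 2): 20 + 8 + 21 + (-1) = 48
σ = (3, 4, 2, 1): 20 + 8 + (-7) + (-7) = 14
σ = (4, 1, 2, 3): 22 + 2 + (-7) + 6 = 23
σ = (4, 1, 3, 2): 22 + 2 + 3 + (-1) = 26
σ = (4, 2, 1, 3): 22 + 5 + 21 + 6 = 54
σ = (4, 2, 3, 1): 22 + 5 + 3 + (-7) = 23
σ = (4, 3, 1, 2): 22 + (-9) + 21 + (-1) = 33
σ = (4, 3, 2, 1): 22 + (-9) + (-7) + (-7) = -1
Optimal value attained by: σ = (4, 2, 1, 3).
Answer: det⊕(A) = 54; verdict: NONSINGULAR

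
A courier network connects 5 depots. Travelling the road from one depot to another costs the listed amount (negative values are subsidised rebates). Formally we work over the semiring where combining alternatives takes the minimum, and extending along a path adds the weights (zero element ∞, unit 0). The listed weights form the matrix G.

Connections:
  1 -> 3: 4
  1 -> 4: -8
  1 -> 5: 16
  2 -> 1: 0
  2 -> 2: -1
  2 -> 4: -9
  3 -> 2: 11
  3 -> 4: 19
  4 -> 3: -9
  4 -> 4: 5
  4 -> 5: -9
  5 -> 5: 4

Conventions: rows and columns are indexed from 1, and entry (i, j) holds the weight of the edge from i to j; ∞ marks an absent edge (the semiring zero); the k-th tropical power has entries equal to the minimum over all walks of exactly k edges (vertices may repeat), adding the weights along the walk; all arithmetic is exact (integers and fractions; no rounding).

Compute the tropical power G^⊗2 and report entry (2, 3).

G^⊗2:
  [∞, 15, -17, -3, -17]
  [-1, -2, -18, -10, -18]
  [11, 10, 10, 2, 10]
  [∞, 2, -4, 10, -5]
  [∞, ∞, ∞, ∞, 8]
Key observation: the optimum is the walk 2->4->3, with weight (-9) + (-9) = -18.
Optimal value attained by: walk 2->4->3.
Answer: (G^⊗2)[2][3] = -18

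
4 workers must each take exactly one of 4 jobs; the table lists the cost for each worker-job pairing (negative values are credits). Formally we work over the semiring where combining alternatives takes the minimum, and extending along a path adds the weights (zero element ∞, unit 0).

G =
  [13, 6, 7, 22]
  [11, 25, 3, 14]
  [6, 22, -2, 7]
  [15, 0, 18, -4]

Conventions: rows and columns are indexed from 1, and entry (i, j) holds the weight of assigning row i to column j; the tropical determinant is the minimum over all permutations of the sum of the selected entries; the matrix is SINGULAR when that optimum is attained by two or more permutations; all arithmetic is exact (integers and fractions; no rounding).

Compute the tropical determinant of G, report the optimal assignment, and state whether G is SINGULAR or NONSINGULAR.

σ = (1, 2, 3, 4): 13 + 25 + (-2) + (-4) = 32
σ = (1, 2, 4, 3): 13 + 25 + 7 + 18 = 63
σ = (1, 3, 2, 4): 13 + 3 + 22 + (-4) = 34
σ = (1, 3, 4, 2): 13 + 3 + 7 + 0 = 23
σ = (1, 4, 2, 3): 13 + 14 + 22 + 18 = 67
σ = (1, 4, 3, 2): 13 + 14 + (-2) + 0 = 25
σ = (2, 1, 3, 4): 6 + 11 + (-2) + (-4) = 11
σ = (2, 1, 4, 3): 6 + 11 + 7 + 18 = 42
σ = (2, 3, 1, 4): 6 + 3 + 6 + (-4) = 11
σ = (2, 3, 4, 1): 6 + 3 + 7 + 15 = 31
σ = (2, 4, 1, 3): 6 + 14 + 6 + 18 = 44
σ = (2, 4, 3, 1): 6 + 14 + (-2) + 15 = 33
σ = (3, 1, 2, 4): 7 + 11 + 22 + (-4) = 36
σ = (3, 1, 4, 2): 7 + 11 + 7 + 0 = 25
σ = (3, 2, 1, 4): 7 + 25 + 6 + (-4) = 34
σ = (3, 2, 4, 1): 7 + 25 + 7 + 15 = 54
σ = (3, 4, 1, 2): 7 + 14 + 6 + 0 = 27
σ = (3, 4, 2, 1): 7 + 14 + 22 + 15 = 58
σ = (4, 1, 2, 3): 22 + 11 + 22 + 18 = 73
σ = (4, 1, 3, 2): 22 + 11 + (-2) + 0 = 31
σ = (4, 2, 1, 3): 22 + 25 + 6 + 18 = 71
σ = (4, 2, 3, 1): 22 + 25 + (-2) + 15 = 60
σ = (4, 3, 1, 2): 22 + 3 + 6 + 0 = 31
σ = (4, 3, 2, 1): 22 + 3 + 22 + 15 = 62
Optimal value attained by: σ = (2, 1, 3, 4).
Answer: det⊕(G) = 11; verdict: SINGULAR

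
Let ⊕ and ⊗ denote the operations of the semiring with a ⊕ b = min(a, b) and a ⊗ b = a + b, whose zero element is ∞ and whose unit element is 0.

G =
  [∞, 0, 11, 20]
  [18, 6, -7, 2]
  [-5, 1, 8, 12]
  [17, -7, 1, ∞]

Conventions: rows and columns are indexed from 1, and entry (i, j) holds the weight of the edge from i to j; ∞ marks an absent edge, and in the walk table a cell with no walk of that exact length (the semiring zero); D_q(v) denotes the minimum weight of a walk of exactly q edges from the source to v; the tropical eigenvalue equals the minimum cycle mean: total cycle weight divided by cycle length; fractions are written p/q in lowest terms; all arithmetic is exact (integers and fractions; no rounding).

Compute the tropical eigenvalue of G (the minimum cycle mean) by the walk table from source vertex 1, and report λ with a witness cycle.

q=0: [0, ∞, ∞, ∞]
q=1: [∞, 0, 11, 20]
q=2: [6, 6, -7, 2]
q=3: [-12, -6, -1, 5]
q=4: [-6, -12, -13, -4]
Optimal cycle mean attained by: cycle 1->2->3->1, total 0 + (-7) + (-5), length 3.
Answer: λ = -4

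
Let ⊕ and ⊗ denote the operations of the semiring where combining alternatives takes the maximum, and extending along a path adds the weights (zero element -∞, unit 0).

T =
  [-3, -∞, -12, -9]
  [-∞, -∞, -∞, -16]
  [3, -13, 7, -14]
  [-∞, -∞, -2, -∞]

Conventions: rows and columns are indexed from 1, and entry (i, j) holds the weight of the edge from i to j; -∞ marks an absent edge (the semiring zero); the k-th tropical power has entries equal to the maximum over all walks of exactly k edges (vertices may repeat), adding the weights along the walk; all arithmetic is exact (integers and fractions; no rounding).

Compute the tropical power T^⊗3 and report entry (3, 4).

T^⊗2:
  [-6, -25, -5, -12]
  [-∞, -∞, -18, -∞]
  [10, -6, 14, -6]
  [1, -15, 5, -16]
T^⊗3:
  [-2, -18, 2, -15]
  [-15, -31, -11, -32]
  [17, 1, 21, 1]
  [8, -8, 12, -8]
Key observation: the optimum is the walk 3->3->1->4, with weight 7 + 3 + (-9) = 1.
Optimal value attained by: walk 3->3->1->4.
Answer: (T^⊗3)[3][4] = 1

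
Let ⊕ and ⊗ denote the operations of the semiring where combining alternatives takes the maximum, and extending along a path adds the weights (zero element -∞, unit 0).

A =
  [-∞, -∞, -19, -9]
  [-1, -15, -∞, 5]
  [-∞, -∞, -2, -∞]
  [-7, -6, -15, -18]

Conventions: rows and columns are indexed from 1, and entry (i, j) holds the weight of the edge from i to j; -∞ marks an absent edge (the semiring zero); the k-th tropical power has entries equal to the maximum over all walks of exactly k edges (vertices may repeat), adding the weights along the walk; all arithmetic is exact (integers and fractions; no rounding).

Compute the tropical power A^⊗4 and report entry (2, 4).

A^⊗2:
  [-16, -15, -21, -27]
  [-2, -1, -10, -10]
  [-∞, -∞, -4, -∞]
  [-7, -21, -17, -1]
A^⊗3:
  [-16, -30, -23, -10]
  [-2, -16, -12, 4]
  [-∞, -∞, -6, -∞]
  [-8, -7, -16, -16]
A^⊗4:
  [-17, -16, -25, -25]
  [-3, -2, -11, -11]
  [-∞, -∞, -8, -∞]
  [-8, -22, -18, -2]
Key observation: the optimum is the walk 2->1->4->2->4, with weight (-1) + (-9) + (-6) + 5 = -11.
Optimal value attained by: walk 2->1->4->2->4.
Answer: (A^⊗4)[2][4] = -11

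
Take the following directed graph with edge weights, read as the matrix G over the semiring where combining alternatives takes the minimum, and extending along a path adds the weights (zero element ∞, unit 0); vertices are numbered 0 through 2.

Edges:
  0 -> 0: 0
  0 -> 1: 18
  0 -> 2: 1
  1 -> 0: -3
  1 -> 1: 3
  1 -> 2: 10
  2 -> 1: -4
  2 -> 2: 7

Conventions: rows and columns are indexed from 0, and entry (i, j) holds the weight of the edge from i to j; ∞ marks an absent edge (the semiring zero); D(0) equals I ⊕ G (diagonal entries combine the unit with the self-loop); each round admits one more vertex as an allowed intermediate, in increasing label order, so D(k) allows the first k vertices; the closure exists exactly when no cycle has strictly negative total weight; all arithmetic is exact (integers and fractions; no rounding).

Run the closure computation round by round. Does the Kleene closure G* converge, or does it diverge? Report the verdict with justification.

D(0):
  [0, 18, 1]
  [-3, 0, 10]
  [∞, -4, 0]
D(1):
  [0, 18, 1]
  [-3, 0, -2]
  [∞, -4, 0]
Detection: at round 2, diagonal entry (2, 2) turns strictly negative.
Key observation: the cycle 2->1->0->2 has total weight (-4) + (-3) + 1, which is strictly negative.
Answer: DIVERGES — negative cycle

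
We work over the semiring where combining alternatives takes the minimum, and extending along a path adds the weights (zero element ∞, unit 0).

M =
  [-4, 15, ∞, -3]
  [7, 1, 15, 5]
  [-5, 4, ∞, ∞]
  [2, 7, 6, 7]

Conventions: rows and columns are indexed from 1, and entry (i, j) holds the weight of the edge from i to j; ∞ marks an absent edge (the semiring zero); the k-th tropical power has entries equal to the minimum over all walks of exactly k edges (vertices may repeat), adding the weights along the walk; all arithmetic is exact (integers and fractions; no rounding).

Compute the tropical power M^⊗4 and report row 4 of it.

M^⊗2:
  [-8, 4, 3, -7]
  [3, 2, 11, 4]
  [-9, 5, 19, -8]
  [-2, 8, 13, -1]
M^⊗3:
  [-12, 0, -1, -11]
  [-1, 3, 10, 0]
  [-13, -1, -2, -12]
  [-6, 6, 5, -5]
M^⊗4:
  [-16, -4, -5, -15]
  [-5, 4, 6, -4]
  [-17, -5, -6, -16]
  [-10, 2, 1, -9]
Answer: row 4 of M^⊗4 = [-10, 2, 1, -9]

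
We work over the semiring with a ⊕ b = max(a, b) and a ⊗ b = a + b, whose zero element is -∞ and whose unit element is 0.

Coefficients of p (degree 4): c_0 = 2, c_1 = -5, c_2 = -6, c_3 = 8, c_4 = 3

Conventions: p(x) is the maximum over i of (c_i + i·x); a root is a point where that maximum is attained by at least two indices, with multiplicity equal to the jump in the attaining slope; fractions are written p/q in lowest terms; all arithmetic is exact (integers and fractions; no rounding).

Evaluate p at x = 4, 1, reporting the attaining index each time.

p(4) = max(2+0·4=2, -5+1·4=-1, -6+2·4=2, 8+3·4=20, 3+4·4=19) = 20 (attained by i=3)
p(1) = max(2+0·1=2, -5+1·1=-4, -6+2·1=-4, 8+3·1=11, 3+4·1=7) = 11 (attained by i=3)
Answer: p(4) = 20; p(1) = 11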